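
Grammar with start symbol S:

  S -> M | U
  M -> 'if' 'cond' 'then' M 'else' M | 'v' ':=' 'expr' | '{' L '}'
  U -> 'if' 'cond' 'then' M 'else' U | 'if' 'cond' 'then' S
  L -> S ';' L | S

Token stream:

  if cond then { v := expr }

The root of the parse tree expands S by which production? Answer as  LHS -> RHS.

S -> U

[S [U if cond then [S [M { [L [S [M v := expr]]] }]]]]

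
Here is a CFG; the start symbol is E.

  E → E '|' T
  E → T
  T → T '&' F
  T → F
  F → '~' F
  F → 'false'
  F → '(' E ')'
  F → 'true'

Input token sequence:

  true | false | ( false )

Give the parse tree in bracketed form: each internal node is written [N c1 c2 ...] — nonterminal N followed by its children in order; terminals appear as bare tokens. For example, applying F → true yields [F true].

[E [E [E [T [F true]]] | [T [F false]]] | [T [F ( [E [T [F false]]] )]]]

E
E | T
E | T | T
T | T | T
F | T | T
true | T | T
true | F | T
true | false | T
true | false | F
true | false | ( E )
true | false | ( T )
true | false | ( F )
true | false | ( false )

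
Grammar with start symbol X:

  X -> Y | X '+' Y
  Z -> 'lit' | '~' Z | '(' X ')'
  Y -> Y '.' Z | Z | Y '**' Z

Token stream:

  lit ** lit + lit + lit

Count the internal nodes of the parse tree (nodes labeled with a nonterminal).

11

[X [X [X [Y [Y [Z lit]] ** [Z lit]]] + [Y [Z lit]]] + [Y [Z lit]]]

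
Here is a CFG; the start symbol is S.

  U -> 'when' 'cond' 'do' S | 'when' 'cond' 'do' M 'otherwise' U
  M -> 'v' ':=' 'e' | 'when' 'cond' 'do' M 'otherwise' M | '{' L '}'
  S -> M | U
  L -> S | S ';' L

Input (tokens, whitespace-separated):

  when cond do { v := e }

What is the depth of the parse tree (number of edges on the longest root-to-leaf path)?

7

[S [U when cond do [S [M { [L [S [M v := e]]] }]]]]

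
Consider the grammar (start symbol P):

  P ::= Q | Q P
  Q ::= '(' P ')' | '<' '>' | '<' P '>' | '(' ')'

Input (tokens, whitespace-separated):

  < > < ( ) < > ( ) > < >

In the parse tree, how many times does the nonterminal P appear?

[P [Q < >] [P [Q < [P [Q ( )] [P [Q < >] [P [Q ( )]]]] >] [P [Q < >]]]]

6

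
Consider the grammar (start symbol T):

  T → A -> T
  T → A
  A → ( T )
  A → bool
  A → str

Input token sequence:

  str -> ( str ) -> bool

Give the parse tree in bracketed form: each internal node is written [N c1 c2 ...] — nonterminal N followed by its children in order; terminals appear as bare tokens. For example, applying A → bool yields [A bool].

[T [A str] -> [T [A ( [T [A str]] )] -> [T [A bool]]]]

T
A -> T
str -> T
str -> A -> T
str -> ( T ) -> T
str -> ( A ) -> T
str -> ( str ) -> T
str -> ( str ) -> A
str -> ( str ) -> bool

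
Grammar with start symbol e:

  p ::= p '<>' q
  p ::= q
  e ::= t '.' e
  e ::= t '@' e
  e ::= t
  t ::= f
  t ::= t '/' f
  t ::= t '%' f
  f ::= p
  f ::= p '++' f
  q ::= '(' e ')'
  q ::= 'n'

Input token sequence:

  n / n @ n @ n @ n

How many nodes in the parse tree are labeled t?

[e [t [t [f [p [q n]]]] / [f [p [q n]]]] @ [e [t [f [p [q n]]]] @ [e [t [f [p [q n]]]] @ [e [t [f [p [q n]]]]]]]]

5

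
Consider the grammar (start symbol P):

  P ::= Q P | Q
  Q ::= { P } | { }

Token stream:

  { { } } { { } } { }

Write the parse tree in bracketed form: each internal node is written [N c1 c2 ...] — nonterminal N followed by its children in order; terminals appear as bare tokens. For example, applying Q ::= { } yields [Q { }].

P
Q P
{ P } P
{ Q } P
{ { } } P
{ { } } Q P
{ { } } { P } P
{ { } } { Q } P
{ { } } { { } } P
{ { } } { { } } Q
{ { } } { { } } { }

[P [Q { [P [Q { }]] }] [P [Q { [P [Q { }]] }] [P [Q { }]]]]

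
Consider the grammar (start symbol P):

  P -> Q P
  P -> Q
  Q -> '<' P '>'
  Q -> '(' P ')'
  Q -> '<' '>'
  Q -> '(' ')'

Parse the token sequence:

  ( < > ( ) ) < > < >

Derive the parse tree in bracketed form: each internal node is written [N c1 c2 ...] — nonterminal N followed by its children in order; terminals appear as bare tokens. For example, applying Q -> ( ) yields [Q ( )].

[P [Q ( [P [Q < >] [P [Q ( )]]] )] [P [Q < >] [P [Q < >]]]]

P
Q P
( P ) P
( Q P ) P
( < > P ) P
( < > Q ) P
( < > ( ) ) P
( < > ( ) ) Q P
( < > ( ) ) < > P
( < > ( ) ) < > Q
( < > ( ) ) < > < >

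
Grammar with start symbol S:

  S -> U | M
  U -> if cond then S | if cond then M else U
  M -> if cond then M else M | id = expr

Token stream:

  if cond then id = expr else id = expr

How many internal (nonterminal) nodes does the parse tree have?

[S [M if cond then [M id = expr] else [M id = expr]]]

4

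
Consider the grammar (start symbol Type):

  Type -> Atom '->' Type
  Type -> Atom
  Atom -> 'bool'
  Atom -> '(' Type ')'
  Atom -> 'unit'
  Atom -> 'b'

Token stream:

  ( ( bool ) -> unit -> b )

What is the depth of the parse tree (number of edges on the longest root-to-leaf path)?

6

[Type [Atom ( [Type [Atom ( [Type [Atom bool]] )] -> [Type [Atom unit] -> [Type [Atom b]]]] )]]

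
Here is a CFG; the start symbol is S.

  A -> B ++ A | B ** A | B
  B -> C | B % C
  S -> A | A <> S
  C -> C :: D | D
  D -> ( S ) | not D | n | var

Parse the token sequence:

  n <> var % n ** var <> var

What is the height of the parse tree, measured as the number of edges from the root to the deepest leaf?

7

[S [A [B [C [D n]]]] <> [S [A [B [B [C [D var]]] % [C [D n]]] ** [A [B [C [D var]]]]] <> [S [A [B [C [D var]]]]]]]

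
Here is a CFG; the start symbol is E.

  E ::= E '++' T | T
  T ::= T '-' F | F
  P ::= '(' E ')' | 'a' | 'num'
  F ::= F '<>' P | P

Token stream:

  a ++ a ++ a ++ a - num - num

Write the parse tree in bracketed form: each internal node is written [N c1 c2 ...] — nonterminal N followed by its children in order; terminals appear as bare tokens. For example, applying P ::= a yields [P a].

E
E ++ T
E ++ T ++ T
E ++ T ++ T ++ T
T ++ T ++ T ++ T
F ++ T ++ T ++ T
P ++ T ++ T ++ T
a ++ T ++ T ++ T
a ++ F ++ T ++ T
a ++ P ++ T ++ T
a ++ a ++ T ++ T
a ++ a ++ F ++ T
a ++ a ++ P ++ T
a ++ a ++ a ++ T
a ++ a ++ a ++ T - F
a ++ a ++ a ++ T - F - F
a ++ a ++ a ++ F - F - F
a ++ a ++ a ++ P - F - F
a ++ a ++ a ++ a - F - F
a ++ a ++ a ++ a - P - F
a ++ a ++ a ++ a - num - F
a ++ a ++ a ++ a - num - P
a ++ a ++ a ++ a - num - num

[E [E [E [E [T [F [P a]]]] ++ [T [F [P a]]]] ++ [T [F [P a]]]] ++ [T [T [T [F [P a]]] - [F [P num]]] - [F [P num]]]]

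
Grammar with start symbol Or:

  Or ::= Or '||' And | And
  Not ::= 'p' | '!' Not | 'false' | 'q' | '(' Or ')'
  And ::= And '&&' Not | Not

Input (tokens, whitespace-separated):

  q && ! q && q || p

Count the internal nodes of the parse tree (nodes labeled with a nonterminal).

[Or [Or [And [And [And [Not q]] && [Not ! [Not q]]] && [Not q]]] || [And [Not p]]]

11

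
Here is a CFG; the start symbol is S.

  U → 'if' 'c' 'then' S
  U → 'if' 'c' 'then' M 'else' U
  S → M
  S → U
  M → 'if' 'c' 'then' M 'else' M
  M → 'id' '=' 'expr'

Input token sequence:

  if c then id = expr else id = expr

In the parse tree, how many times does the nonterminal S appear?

[S [M if c then [M id = expr] else [M id = expr]]]

1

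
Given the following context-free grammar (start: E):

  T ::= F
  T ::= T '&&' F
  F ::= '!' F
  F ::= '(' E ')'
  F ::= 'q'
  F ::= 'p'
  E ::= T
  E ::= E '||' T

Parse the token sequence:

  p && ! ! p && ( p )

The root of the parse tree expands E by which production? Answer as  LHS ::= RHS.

E ::= T

[E [T [T [T [F p]] && [F ! [F ! [F p]]]] && [F ( [E [T [F p]]] )]]]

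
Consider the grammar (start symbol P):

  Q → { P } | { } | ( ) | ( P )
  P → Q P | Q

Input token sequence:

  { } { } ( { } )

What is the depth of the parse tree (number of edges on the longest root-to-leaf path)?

6

[P [Q { }] [P [Q { }] [P [Q ( [P [Q { }]] )]]]]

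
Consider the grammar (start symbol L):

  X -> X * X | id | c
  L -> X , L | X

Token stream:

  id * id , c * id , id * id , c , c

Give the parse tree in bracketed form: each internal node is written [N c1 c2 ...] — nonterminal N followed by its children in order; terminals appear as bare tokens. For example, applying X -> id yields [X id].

[L [X [X id] * [X id]] , [L [X [X c] * [X id]] , [L [X [X id] * [X id]] , [L [X c] , [L [X c]]]]]]

L
X , L
X * X , L
id * X , L
id * id , L
id * id , X , L
id * id , X * X , L
id * id , c * X , L
id * id , c * id , L
id * id , c * id , X , L
id * id , c * id , X * X , L
id * id , c * id , id * X , L
id * id , c * id , id * id , L
id * id , c * id , id * id , X , L
id * id , c * id , id * id , c , L
id * id , c * id , id * id , c , X
id * id , c * id , id * id , c , c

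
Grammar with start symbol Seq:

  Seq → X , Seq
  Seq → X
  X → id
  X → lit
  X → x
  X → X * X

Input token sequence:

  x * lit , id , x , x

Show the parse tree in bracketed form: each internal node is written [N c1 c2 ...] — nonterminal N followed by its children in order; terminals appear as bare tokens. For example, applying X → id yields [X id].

[Seq [X [X x] * [X lit]] , [Seq [X id] , [Seq [X x] , [Seq [X x]]]]]

Seq
X , Seq
X * X , Seq
x * X , Seq
x * lit , Seq
x * lit , X , Seq
x * lit , id , Seq
x * lit , id , X , Seq
x * lit , id , x , Seq
x * lit , id , x , X
x * lit , id , x , x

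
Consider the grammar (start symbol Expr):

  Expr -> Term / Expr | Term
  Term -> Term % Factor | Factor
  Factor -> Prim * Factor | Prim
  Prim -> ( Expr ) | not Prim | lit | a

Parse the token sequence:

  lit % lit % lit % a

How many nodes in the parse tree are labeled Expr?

1

[Expr [Term [Term [Term [Term [Factor [Prim lit]]] % [Factor [Prim lit]]] % [Factor [Prim lit]]] % [Factor [Prim a]]]]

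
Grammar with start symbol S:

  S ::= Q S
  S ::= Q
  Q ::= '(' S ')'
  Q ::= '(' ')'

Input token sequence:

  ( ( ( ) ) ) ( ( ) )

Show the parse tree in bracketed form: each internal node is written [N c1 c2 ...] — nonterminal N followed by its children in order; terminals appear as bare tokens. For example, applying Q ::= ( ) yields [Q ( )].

[S [Q ( [S [Q ( [S [Q ( )]] )]] )] [S [Q ( [S [Q ( )]] )]]]

S
Q S
( S ) S
( Q ) S
( ( S ) ) S
( ( Q ) ) S
( ( ( ) ) ) S
( ( ( ) ) ) Q
( ( ( ) ) ) ( S )
( ( ( ) ) ) ( Q )
( ( ( ) ) ) ( ( ) )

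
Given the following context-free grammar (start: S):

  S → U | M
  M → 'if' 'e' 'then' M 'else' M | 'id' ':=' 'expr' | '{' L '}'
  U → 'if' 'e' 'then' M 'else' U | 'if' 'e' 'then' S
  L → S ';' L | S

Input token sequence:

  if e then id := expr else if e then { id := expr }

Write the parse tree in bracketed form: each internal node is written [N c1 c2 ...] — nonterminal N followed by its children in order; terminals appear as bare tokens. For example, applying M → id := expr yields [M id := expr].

S
U
if e then M else U
if e then id := expr else U
if e then id := expr else if e then S
if e then id := expr else if e then M
if e then id := expr else if e then { L }
if e then id := expr else if e then { S }
if e then id := expr else if e then { M }
if e then id := expr else if e then { id := expr }

[S [U if e then [M id := expr] else [U if e then [S [M { [L [S [M id := expr]]] }]]]]]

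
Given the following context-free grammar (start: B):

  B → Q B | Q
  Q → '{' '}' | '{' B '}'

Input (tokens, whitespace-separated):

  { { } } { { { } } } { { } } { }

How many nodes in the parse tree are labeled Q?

[B [Q { [B [Q { }]] }] [B [Q { [B [Q { [B [Q { }]] }]] }] [B [Q { [B [Q { }]] }] [B [Q { }]]]]]

8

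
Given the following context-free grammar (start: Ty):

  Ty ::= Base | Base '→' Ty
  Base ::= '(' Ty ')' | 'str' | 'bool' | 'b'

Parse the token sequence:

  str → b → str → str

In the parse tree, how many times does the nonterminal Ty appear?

[Ty [Base str] → [Ty [Base b] → [Ty [Base str] → [Ty [Base str]]]]]

4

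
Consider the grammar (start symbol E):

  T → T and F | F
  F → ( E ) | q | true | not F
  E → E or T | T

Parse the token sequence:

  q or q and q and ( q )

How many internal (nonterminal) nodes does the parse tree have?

[E [E [T [F q]]] or [T [T [T [F q]] and [F q]] and [F ( [E [T [F q]]] )]]]

13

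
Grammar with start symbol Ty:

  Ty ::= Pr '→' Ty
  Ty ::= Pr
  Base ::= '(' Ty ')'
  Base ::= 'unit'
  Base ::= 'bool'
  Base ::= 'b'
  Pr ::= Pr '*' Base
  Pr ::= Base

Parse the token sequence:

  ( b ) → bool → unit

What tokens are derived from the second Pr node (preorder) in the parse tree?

b

[Ty [Pr [Base ( [Ty [Pr [Base b]]] )]] → [Ty [Pr [Base bool]] → [Ty [Pr [Base unit]]]]]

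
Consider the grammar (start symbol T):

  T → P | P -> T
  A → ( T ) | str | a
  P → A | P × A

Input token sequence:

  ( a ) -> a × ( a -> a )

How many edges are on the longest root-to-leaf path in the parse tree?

[T [P [A ( [T [P [A a]]] )]] -> [T [P [P [A a]] × [A ( [T [P [A a]] -> [T [P [A a]]]] )]]]]

8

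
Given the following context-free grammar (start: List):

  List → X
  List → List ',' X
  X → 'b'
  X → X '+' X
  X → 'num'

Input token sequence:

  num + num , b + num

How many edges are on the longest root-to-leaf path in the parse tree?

4

[List [List [X [X num] + [X num]]] , [X [X b] + [X num]]]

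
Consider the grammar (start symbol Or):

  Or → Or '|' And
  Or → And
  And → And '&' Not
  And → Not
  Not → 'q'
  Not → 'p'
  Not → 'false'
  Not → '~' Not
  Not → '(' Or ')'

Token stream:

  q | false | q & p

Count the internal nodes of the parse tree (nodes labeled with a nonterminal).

[Or [Or [Or [And [Not q]]] | [And [Not false]]] | [And [And [Not q]] & [Not p]]]

11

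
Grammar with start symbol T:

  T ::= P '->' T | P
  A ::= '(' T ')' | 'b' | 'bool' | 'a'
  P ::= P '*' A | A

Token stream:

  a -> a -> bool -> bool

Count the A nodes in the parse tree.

4

[T [P [A a]] -> [T [P [A a]] -> [T [P [A bool]] -> [T [P [A bool]]]]]]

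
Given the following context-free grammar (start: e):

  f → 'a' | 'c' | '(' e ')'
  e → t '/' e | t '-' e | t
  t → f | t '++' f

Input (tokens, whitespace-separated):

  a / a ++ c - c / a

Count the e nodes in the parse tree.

[e [t [f a]] / [e [t [t [f a]] ++ [f c]] - [e [t [f c]] / [e [t [f a]]]]]]

4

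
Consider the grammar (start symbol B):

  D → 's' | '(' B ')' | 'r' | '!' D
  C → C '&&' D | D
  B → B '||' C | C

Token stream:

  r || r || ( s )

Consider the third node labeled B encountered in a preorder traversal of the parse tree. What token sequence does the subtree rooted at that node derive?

r

[B [B [B [C [D r]]] || [C [D r]]] || [C [D ( [B [C [D s]]] )]]]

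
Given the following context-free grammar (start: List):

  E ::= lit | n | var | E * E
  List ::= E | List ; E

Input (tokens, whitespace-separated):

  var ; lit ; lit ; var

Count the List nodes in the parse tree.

4

[List [List [List [List [E var]] ; [E lit]] ; [E lit]] ; [E var]]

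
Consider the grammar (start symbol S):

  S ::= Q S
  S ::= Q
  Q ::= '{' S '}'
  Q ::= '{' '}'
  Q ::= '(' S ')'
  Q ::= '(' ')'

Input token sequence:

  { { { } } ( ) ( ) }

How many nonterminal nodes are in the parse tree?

10

[S [Q { [S [Q { [S [Q { }]] }] [S [Q ( )] [S [Q ( )]]]] }]]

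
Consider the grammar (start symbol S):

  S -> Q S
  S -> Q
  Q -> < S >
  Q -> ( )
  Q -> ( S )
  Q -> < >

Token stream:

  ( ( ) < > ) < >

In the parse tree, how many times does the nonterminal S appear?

4

[S [Q ( [S [Q ( )] [S [Q < >]]] )] [S [Q < >]]]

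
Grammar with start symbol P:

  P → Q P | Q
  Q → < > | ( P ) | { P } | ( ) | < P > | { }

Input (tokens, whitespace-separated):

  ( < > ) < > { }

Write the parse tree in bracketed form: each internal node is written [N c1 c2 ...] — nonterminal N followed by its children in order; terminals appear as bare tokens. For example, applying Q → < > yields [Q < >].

[P [Q ( [P [Q < >]] )] [P [Q < >] [P [Q { }]]]]

P
Q P
( P ) P
( Q ) P
( < > ) P
( < > ) Q P
( < > ) < > P
( < > ) < > Q
( < > ) < > { }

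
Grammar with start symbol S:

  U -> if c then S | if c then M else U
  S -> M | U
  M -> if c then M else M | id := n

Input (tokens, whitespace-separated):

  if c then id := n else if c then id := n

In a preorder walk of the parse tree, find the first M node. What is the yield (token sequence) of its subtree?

id := n

[S [U if c then [M id := n] else [U if c then [S [M id := n]]]]]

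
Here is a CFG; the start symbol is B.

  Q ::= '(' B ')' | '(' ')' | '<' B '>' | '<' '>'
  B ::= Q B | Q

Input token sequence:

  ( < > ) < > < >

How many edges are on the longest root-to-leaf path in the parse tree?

[B [Q ( [B [Q < >]] )] [B [Q < >] [B [Q < >]]]]

4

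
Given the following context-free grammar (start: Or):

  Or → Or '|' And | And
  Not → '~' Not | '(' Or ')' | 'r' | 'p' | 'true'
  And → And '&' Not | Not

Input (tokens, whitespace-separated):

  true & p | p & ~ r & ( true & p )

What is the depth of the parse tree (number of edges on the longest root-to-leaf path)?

[Or [Or [And [And [Not true]] & [Not p]]] | [And [And [And [Not p]] & [Not ~ [Not r]]] & [Not ( [Or [And [And [Not true]] & [Not p]]] )]]]

7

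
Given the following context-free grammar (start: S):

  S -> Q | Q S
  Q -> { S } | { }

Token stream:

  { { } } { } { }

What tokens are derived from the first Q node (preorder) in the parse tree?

{ { } }

[S [Q { [S [Q { }]] }] [S [Q { }] [S [Q { }]]]]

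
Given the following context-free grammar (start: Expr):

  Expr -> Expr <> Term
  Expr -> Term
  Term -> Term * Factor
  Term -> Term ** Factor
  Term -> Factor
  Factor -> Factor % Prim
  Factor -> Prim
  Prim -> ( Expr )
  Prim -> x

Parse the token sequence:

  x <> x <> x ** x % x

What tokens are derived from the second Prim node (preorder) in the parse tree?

x

[Expr [Expr [Expr [Term [Factor [Prim x]]]] <> [Term [Factor [Prim x]]]] <> [Term [Term [Factor [Prim x]]] ** [Factor [Factor [Prim x]] % [Prim x]]]]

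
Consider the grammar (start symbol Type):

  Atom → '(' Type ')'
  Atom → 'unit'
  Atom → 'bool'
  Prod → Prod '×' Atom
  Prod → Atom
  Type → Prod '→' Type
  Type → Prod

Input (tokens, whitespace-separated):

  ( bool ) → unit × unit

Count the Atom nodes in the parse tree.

4

[Type [Prod [Atom ( [Type [Prod [Atom bool]]] )]] → [Type [Prod [Prod [Atom unit]] × [Atom unit]]]]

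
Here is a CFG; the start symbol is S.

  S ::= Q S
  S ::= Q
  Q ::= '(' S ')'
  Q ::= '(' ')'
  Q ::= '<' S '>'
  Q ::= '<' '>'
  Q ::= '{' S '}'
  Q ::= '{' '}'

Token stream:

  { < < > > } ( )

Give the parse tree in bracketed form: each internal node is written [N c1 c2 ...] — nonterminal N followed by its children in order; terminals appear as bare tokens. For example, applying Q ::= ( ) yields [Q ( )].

S
Q S
{ S } S
{ Q } S
{ < S > } S
{ < Q > } S
{ < < > > } S
{ < < > > } Q
{ < < > > } ( )

[S [Q { [S [Q < [S [Q < >]] >]] }] [S [Q ( )]]]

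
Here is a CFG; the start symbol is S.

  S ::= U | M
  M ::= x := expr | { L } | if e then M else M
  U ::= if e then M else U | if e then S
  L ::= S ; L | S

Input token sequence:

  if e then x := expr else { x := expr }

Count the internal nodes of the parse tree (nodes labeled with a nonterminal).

[S [M if e then [M x := expr] else [M { [L [S [M x := expr]]] }]]]

7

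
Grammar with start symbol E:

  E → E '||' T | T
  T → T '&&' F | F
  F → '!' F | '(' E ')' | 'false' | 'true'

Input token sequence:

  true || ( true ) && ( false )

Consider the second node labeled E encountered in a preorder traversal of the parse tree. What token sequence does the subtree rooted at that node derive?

true

[E [E [T [F true]]] || [T [T [F ( [E [T [F true]]] )]] && [F ( [E [T [F false]]] )]]]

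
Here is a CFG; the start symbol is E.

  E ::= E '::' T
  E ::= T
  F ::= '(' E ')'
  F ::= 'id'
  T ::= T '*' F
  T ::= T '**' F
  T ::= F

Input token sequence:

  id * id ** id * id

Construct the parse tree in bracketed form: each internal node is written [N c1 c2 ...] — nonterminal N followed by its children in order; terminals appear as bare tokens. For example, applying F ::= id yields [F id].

[E [T [T [T [T [F id]] * [F id]] ** [F id]] * [F id]]]

E
T
T * F
T ** F * F
T * F ** F * F
F * F ** F * F
id * F ** F * F
id * id ** F * F
id * id ** id * F
id * id ** id * id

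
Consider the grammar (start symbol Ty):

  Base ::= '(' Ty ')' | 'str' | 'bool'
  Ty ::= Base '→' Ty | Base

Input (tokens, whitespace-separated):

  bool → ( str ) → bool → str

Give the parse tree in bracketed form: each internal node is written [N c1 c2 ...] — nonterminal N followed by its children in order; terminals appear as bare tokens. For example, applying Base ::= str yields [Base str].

Ty
Base → Ty
bool → Ty
bool → Base → Ty
bool → ( Ty ) → Ty
bool → ( Base ) → Ty
bool → ( str ) → Ty
bool → ( str ) → Base → Ty
bool → ( str ) → bool → Ty
bool → ( str ) → bool → Base
bool → ( str ) → bool → str

[Ty [Base bool] → [Ty [Base ( [Ty [Base str]] )] → [Ty [Base bool] → [Ty [Base str]]]]]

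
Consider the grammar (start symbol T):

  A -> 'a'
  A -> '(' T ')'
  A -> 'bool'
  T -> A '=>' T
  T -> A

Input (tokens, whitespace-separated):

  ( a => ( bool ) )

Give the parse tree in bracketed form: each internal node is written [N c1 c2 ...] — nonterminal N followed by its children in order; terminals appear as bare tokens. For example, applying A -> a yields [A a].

[T [A ( [T [A a] => [T [A ( [T [A bool]] )]]] )]]

T
A
( T )
( A => T )
( a => T )
( a => A )
( a => ( T ) )
( a => ( A ) )
( a => ( bool ) )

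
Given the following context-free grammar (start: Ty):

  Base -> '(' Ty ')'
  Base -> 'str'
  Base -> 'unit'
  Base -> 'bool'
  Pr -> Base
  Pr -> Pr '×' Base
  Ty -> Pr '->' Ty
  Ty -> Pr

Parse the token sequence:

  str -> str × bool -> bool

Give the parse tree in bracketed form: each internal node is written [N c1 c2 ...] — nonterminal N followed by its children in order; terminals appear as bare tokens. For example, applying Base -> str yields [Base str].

[Ty [Pr [Base str]] -> [Ty [Pr [Pr [Base str]] × [Base bool]] -> [Ty [Pr [Base bool]]]]]

Ty
Pr -> Ty
Base -> Ty
str -> Ty
str -> Pr -> Ty
str -> Pr × Base -> Ty
str -> Base × Base -> Ty
str -> str × Base -> Ty
str -> str × bool -> Ty
str -> str × bool -> Pr
str -> str × bool -> Base
str -> str × bool -> bool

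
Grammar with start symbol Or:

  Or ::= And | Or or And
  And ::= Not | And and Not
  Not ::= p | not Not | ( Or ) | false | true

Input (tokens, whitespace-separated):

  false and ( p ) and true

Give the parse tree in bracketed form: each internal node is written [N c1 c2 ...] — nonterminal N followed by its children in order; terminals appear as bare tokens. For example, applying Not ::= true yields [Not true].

Or
And
And and Not
And and Not and Not
Not and Not and Not
false and Not and Not
false and ( Or ) and Not
false and ( And ) and Not
false and ( Not ) and Not
false and ( p ) and Not
false and ( p ) and true

[Or [And [And [And [Not false]] and [Not ( [Or [And [Not p]]] )]] and [Not true]]]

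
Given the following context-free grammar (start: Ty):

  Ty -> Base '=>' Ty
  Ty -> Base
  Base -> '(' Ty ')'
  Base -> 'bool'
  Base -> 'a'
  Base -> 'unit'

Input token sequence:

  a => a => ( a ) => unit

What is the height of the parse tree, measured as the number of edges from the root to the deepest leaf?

6

[Ty [Base a] => [Ty [Base a] => [Ty [Base ( [Ty [Base a]] )] => [Ty [Base unit]]]]]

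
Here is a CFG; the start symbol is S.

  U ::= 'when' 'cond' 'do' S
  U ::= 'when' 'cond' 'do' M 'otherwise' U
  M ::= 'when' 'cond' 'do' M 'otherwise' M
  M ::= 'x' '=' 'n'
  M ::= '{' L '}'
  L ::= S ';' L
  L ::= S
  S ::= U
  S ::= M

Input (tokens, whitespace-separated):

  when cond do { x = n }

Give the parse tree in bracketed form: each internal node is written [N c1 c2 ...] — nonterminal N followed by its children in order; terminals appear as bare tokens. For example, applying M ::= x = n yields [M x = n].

[S [U when cond do [S [M { [L [S [M x = n]]] }]]]]

S
U
when cond do S
when cond do M
when cond do { L }
when cond do { S }
when cond do { M }
when cond do { x = n }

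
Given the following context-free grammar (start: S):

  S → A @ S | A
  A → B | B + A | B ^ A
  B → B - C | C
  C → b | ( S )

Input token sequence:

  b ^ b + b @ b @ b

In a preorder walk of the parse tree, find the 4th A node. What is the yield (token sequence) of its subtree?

[S [A [B [C b]] ^ [A [B [C b]] + [A [B [C b]]]]] @ [S [A [B [C b]]] @ [S [A [B [C b]]]]]]

b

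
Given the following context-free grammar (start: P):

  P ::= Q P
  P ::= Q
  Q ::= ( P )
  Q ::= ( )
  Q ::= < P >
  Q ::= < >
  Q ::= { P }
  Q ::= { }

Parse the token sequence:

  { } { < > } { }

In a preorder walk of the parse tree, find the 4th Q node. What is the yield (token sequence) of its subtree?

[P [Q { }] [P [Q { [P [Q < >]] }] [P [Q { }]]]]

{ }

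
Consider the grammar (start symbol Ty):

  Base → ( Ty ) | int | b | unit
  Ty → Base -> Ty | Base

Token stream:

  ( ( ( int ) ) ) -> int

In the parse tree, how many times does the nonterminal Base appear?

5

[Ty [Base ( [Ty [Base ( [Ty [Base ( [Ty [Base int]] )]] )]] )] -> [Ty [Base int]]]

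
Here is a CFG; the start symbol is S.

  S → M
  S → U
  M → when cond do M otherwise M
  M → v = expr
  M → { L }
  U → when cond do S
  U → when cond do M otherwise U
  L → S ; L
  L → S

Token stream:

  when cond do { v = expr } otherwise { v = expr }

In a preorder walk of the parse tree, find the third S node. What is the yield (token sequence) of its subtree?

v = expr

[S [M when cond do [M { [L [S [M v = expr]]] }] otherwise [M { [L [S [M v = expr]]] }]]]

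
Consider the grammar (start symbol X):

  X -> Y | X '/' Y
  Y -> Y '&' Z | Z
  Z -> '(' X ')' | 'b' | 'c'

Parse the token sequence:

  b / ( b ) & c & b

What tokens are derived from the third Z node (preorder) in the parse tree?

b

[X [X [Y [Z b]]] / [Y [Y [Y [Z ( [X [Y [Z b]]] )]] & [Z c]] & [Z b]]]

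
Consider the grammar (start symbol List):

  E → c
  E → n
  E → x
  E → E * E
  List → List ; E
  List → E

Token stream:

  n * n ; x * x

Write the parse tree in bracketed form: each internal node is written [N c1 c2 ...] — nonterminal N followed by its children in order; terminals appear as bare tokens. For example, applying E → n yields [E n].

List
List ; E
E ; E
E * E ; E
n * E ; E
n * n ; E
n * n ; E * E
n * n ; x * E
n * n ; x * x

[List [List [E [E n] * [E n]]] ; [E [E x] * [E x]]]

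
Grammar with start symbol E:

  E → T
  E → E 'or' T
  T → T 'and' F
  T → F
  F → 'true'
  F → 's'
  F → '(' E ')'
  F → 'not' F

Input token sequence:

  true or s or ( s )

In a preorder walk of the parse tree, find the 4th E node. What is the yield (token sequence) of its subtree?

s

[E [E [E [T [F true]]] or [T [F s]]] or [T [F ( [E [T [F s]]] )]]]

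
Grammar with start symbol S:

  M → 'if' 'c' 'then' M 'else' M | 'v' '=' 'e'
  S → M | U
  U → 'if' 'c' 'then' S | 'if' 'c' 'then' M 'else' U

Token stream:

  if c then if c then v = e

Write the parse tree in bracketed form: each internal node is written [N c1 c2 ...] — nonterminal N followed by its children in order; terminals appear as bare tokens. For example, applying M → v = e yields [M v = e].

[S [U if c then [S [U if c then [S [M v = e]]]]]]

S
U
if c then S
if c then U
if c then if c then S
if c then if c then M
if c then if c then v = e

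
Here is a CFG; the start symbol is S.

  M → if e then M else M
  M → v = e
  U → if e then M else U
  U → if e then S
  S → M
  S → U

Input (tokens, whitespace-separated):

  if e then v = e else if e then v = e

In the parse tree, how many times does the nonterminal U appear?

2

[S [U if e then [M v = e] else [U if e then [S [M v = e]]]]]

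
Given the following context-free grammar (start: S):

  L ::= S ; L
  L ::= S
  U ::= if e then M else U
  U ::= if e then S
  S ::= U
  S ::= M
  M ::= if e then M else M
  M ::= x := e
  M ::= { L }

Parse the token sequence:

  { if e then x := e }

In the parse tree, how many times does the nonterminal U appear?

1

[S [M { [L [S [U if e then [S [M x := e]]]]] }]]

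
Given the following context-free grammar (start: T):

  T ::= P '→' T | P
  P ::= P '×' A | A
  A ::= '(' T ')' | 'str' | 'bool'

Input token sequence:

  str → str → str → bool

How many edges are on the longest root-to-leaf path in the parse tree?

6

[T [P [A str]] → [T [P [A str]] → [T [P [A str]] → [T [P [A bool]]]]]]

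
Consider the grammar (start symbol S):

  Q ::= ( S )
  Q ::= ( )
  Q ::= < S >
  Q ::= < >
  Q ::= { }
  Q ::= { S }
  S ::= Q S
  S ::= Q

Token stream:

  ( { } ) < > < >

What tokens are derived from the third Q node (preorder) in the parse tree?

< >

[S [Q ( [S [Q { }]] )] [S [Q < >] [S [Q < >]]]]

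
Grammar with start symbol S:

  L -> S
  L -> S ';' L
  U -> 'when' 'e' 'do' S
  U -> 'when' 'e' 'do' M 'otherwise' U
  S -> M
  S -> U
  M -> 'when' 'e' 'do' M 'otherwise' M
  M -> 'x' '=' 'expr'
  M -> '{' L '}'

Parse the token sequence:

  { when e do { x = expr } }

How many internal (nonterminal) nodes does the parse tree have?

10

[S [M { [L [S [U when e do [S [M { [L [S [M x = expr]]] }]]]]] }]]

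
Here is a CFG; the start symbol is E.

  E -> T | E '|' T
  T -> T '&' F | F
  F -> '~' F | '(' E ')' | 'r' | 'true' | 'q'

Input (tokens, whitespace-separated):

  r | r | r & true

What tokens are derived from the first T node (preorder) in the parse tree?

[E [E [E [T [F r]]] | [T [F r]]] | [T [T [F r]] & [F true]]]

r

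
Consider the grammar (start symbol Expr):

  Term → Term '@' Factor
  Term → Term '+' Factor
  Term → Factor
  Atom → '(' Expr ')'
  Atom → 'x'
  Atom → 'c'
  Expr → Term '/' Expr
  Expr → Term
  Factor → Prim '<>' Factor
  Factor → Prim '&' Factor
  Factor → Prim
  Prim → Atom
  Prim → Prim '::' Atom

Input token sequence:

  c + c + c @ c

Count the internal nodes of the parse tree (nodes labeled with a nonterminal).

17

[Expr [Term [Term [Term [Term [Factor [Prim [Atom c]]]] + [Factor [Prim [Atom c]]]] + [Factor [Prim [Atom c]]]] @ [Factor [Prim [Atom c]]]]]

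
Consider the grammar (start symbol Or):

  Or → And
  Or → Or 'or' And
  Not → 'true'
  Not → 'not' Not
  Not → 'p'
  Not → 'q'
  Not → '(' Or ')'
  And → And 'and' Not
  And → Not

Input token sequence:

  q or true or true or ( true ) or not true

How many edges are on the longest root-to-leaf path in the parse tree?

7

[Or [Or [Or [Or [Or [And [Not q]]] or [And [Not true]]] or [And [Not true]]] or [And [Not ( [Or [And [Not true]]] )]]] or [And [Not not [Not true]]]]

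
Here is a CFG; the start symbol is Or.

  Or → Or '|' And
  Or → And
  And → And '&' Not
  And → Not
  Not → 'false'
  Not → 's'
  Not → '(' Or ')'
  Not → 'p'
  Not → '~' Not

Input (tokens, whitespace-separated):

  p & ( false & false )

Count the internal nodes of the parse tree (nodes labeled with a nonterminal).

10

[Or [And [And [Not p]] & [Not ( [Or [And [And [Not false]] & [Not false]]] )]]]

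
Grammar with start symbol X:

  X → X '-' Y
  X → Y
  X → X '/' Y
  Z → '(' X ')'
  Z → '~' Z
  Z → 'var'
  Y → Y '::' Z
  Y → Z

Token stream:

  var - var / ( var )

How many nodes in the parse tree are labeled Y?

4

[X [X [X [Y [Z var]]] - [Y [Z var]]] / [Y [Z ( [X [Y [Z var]]] )]]]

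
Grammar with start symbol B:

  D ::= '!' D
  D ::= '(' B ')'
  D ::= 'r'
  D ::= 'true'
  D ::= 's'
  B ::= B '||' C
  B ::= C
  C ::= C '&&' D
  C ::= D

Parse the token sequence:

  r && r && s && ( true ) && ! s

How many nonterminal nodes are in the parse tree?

15

[B [C [C [C [C [C [D r]] && [D r]] && [D s]] && [D ( [B [C [D true]]] )]] && [D ! [D s]]]]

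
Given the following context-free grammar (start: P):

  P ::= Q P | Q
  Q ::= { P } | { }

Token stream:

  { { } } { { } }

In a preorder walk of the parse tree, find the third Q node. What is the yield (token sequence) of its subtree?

[P [Q { [P [Q { }]] }] [P [Q { [P [Q { }]] }]]]

{ { } }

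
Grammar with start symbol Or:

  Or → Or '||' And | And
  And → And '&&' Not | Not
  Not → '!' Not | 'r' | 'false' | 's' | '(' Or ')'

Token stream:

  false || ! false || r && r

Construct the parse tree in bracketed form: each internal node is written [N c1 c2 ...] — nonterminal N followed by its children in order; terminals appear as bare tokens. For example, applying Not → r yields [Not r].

[Or [Or [Or [And [Not false]]] || [And [Not ! [Not false]]]] || [And [And [Not r]] && [Not r]]]

Or
Or || And
Or || And || And
And || And || And
Not || And || And
false || And || And
false || Not || And
false || ! Not || And
false || ! false || And
false || ! false || And && Not
false || ! false || Not && Not
false || ! false || r && Not
false || ! false || r && r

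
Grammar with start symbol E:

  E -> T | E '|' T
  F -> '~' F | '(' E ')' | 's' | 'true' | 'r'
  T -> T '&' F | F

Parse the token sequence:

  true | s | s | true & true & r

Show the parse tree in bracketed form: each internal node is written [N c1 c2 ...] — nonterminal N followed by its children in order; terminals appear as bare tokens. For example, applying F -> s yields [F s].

[E [E [E [E [T [F true]]] | [T [F s]]] | [T [F s]]] | [T [T [T [F true]] & [F true]] & [F r]]]

E
E | T
E | T | T
E | T | T | T
T | T | T | T
F | T | T | T
true | T | T | T
true | F | T | T
true | s | T | T
true | s | F | T
true | s | s | T
true | s | s | T & F
true | s | s | T & F & F
true | s | s | F & F & F
true | s | s | true & F & F
true | s | s | true & true & F
true | s | s | true & true & r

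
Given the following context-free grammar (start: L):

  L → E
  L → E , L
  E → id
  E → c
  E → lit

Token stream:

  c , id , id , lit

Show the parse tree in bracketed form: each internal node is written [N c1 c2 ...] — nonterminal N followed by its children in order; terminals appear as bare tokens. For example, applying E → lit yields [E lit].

[L [E c] , [L [E id] , [L [E id] , [L [E lit]]]]]

L
E , L
c , L
c , E , L
c , id , L
c , id , E , L
c , id , id , L
c , id , id , E
c , id , id , lit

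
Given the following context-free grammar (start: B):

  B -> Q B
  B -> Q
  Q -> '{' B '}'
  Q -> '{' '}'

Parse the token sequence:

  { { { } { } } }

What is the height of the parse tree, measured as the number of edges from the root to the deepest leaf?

[B [Q { [B [Q { [B [Q { }] [B [Q { }]]] }]] }]]

7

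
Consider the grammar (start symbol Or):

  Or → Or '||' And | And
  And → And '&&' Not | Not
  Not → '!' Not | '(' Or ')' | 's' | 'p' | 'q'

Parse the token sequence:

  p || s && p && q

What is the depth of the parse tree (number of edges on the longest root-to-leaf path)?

5

[Or [Or [And [Not p]]] || [And [And [And [Not s]] && [Not p]] && [Not q]]]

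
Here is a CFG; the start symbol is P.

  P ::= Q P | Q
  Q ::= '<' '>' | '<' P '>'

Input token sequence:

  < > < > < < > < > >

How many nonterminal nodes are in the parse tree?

[P [Q < >] [P [Q < >] [P [Q < [P [Q < >] [P [Q < >]]] >]]]]

10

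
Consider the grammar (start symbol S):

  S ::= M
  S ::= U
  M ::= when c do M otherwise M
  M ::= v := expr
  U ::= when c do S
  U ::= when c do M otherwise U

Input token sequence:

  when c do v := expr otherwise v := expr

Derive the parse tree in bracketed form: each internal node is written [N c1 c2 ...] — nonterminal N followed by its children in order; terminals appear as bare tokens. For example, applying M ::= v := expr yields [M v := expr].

S
M
when c do M otherwise M
when c do v := expr otherwise M
when c do v := expr otherwise v := expr

[S [M when c do [M v := expr] otherwise [M v := expr]]]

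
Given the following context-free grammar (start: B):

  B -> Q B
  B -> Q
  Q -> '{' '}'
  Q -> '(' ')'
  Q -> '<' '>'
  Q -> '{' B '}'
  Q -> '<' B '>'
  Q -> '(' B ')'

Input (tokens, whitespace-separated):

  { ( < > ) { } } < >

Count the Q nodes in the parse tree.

5

[B [Q { [B [Q ( [B [Q < >]] )] [B [Q { }]]] }] [B [Q < >]]]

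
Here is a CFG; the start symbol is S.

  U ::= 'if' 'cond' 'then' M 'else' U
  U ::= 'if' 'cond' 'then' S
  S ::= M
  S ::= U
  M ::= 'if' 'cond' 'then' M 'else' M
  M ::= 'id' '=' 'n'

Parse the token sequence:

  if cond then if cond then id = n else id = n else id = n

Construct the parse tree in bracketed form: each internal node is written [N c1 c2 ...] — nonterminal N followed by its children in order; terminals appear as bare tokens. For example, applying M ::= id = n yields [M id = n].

[S [M if cond then [M if cond then [M id = n] else [M id = n]] else [M id = n]]]

S
M
if cond then M else M
if cond then if cond then M else M else M
if cond then if cond then id = n else M else M
if cond then if cond then id = n else id = n else M
if cond then if cond then id = n else id = n else id = n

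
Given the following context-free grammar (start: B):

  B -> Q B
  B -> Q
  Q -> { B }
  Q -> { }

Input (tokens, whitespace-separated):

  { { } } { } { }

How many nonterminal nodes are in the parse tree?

8

[B [Q { [B [Q { }]] }] [B [Q { }] [B [Q { }]]]]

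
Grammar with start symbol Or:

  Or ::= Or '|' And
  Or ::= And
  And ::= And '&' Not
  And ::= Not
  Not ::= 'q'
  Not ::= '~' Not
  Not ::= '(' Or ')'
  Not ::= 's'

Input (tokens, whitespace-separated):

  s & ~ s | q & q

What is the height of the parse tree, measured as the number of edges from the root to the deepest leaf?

5

[Or [Or [And [And [Not s]] & [Not ~ [Not s]]]] | [And [And [Not q]] & [Not q]]]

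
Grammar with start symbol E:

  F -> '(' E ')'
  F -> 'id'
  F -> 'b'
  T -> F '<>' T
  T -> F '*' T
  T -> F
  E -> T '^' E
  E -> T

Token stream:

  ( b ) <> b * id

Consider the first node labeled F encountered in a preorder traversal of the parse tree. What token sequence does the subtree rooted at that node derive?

[E [T [F ( [E [T [F b]]] )] <> [T [F b] * [T [F id]]]]]

( b )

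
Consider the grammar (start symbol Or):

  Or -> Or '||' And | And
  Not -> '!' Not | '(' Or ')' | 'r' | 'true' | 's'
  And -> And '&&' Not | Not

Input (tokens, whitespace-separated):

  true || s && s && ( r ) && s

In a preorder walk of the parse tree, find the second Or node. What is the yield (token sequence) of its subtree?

[Or [Or [And [Not true]]] || [And [And [And [And [Not s]] && [Not s]] && [Not ( [Or [And [Not r]]] )]] && [Not s]]]

true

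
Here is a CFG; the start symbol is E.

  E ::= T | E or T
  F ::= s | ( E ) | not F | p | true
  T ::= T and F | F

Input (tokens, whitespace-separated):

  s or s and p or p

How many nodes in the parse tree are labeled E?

[E [E [E [T [F s]]] or [T [T [F s]] and [F p]]] or [T [F p]]]

3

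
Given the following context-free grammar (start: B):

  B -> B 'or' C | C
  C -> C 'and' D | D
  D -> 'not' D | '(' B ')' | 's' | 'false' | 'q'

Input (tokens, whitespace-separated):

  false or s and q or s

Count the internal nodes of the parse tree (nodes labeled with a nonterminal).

11

[B [B [B [C [D false]]] or [C [C [D s]] and [D q]]] or [C [D s]]]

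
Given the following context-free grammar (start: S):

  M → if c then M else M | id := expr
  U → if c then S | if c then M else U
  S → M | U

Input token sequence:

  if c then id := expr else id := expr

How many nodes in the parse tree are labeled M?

3

[S [M if c then [M id := expr] else [M id := expr]]]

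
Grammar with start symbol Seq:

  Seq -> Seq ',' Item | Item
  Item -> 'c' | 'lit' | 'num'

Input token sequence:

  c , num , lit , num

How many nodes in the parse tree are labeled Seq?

[Seq [Seq [Seq [Seq [Item c]] , [Item num]] , [Item lit]] , [Item num]]

4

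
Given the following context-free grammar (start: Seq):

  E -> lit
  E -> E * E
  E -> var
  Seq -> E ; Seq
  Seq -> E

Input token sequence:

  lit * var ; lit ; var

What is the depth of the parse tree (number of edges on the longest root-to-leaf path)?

4

[Seq [E [E lit] * [E var]] ; [Seq [E lit] ; [Seq [E var]]]]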